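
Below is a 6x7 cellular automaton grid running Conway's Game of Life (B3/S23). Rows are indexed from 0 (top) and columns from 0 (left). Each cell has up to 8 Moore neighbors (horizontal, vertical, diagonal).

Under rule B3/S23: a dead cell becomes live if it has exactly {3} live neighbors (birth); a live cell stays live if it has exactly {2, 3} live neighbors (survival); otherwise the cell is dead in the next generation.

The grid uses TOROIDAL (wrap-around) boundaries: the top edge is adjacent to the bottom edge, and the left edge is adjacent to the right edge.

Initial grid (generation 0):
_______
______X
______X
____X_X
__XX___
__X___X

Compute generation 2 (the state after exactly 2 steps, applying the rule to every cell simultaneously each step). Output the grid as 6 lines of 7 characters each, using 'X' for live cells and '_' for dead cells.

Answer: _______
_______
______X
__XX_X_
_______
__XXX__

Derivation:
Simulating step by step:
Generation 0 (given above): 8 live cells
Generation 1: 9 live cells
_______
_______
X_____X
___X_X_
__XX_X_
__XX___
Generation 2: 7 live cells
(generation 2 grid is the final answer)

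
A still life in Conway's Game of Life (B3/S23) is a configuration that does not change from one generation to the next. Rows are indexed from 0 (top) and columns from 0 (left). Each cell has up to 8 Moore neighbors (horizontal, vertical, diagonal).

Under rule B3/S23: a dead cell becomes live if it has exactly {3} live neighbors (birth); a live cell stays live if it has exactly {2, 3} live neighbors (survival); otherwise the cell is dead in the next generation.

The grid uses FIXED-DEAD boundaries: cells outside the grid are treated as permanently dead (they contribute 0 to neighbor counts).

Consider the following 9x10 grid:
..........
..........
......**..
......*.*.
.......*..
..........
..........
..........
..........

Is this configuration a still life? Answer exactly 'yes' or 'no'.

Answer: yes

Derivation:
Compute generation 1 and compare to generation 0 (given above):
Generation 1:
..........
..........
......**..
......*.*.
.......*..
..........
..........
..........
..........
The grids are IDENTICAL -> still life.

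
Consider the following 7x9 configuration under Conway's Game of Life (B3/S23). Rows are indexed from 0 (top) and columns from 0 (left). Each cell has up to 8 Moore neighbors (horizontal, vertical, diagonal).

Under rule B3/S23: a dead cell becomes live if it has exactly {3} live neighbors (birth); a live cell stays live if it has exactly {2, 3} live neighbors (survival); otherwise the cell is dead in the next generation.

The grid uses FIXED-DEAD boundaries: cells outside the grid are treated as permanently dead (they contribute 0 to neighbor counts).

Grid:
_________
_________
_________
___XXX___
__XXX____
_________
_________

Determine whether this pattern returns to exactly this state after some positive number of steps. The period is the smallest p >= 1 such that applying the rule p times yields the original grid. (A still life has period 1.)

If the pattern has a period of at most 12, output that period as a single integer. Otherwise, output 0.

Answer: 2

Derivation:
Simulating and comparing each generation to the original:
Gen 0 (original, given above): 6 live cells
Gen 1: 6 live cells, differs from original
Gen 2: 6 live cells, MATCHES original -> period = 2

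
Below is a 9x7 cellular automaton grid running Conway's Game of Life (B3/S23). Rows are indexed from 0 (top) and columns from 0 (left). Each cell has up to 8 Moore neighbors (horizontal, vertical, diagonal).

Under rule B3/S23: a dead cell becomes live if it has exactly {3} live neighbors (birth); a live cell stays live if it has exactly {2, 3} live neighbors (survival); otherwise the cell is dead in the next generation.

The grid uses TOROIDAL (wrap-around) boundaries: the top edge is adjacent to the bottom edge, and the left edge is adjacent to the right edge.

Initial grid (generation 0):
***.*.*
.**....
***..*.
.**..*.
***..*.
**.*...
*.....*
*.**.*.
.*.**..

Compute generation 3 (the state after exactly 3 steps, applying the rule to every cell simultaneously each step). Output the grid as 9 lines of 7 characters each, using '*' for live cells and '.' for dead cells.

Simulating step by step:
Generation 0 (given above): 30 live cells
Generation 1: 17 live cells
....**.
.....*.
*..*..*
...***.
...**..
.......
...**..
*.**.*.
.......
Generation 2: 18 live cells
....**.
.....*.
...*..*
..*..**
...*.*.
.......
..***..
..**...
...*.**
Generation 3: 19 live cells
(generation 3 grid is the final answer)

Answer: .......
.....**
....*.*
..**.**
....***
..*....
..*.*..
.....*.
..**.**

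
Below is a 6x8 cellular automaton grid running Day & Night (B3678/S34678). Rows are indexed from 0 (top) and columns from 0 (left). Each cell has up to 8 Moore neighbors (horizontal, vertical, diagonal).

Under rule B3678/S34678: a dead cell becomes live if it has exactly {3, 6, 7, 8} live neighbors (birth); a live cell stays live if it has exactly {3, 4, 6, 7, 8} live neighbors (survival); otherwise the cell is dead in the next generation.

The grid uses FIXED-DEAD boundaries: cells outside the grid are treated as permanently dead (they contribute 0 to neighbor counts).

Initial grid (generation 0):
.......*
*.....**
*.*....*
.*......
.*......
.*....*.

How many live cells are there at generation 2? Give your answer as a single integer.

Simulating step by step:
Generation 0 (given above): 11 live cells
Generation 1: 10 live cells
......*.
.*....**
......*.
***.....
*.*.....
........
Generation 2: 8 live cells
.......*
.....***
*.*....*
.*......
........
........
Population at generation 2: 8

Answer: 8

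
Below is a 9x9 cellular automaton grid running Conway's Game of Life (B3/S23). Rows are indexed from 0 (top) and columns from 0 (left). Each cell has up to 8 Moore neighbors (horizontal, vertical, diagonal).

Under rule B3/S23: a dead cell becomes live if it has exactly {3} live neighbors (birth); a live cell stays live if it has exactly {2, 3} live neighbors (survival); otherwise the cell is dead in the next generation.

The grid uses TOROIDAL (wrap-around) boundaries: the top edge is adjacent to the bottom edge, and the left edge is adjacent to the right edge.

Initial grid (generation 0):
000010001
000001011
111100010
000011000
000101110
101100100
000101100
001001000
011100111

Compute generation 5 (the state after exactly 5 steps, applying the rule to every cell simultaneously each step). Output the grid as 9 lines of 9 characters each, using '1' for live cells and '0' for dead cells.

Simulating step by step:
Generation 0 (given above): 31 live cells
Generation 1: 40 live cells
001111000
011110110
111101010
010001011
001100010
001100000
010101100
010001000
111111111
Generation 2: 21 live cells
000000000
100000011
000001000
000000010
010110111
010000100
010101100
000000001
100000011
Generation 3: 24 live cells
000000000
000000001
000000110
000011011
101001101
010100000
101001110
000000101
100000011
Generation 4: 28 live cells
100000010
000000010
000001100
100010000
111101101
000110000
111001111
010001000
100000011
Generation 5: 32 live cells
(generation 5 grid is the final answer)

Answer: 100000110
000000011
000001100
101110011
111001001
000000000
111101111
001001000
110000110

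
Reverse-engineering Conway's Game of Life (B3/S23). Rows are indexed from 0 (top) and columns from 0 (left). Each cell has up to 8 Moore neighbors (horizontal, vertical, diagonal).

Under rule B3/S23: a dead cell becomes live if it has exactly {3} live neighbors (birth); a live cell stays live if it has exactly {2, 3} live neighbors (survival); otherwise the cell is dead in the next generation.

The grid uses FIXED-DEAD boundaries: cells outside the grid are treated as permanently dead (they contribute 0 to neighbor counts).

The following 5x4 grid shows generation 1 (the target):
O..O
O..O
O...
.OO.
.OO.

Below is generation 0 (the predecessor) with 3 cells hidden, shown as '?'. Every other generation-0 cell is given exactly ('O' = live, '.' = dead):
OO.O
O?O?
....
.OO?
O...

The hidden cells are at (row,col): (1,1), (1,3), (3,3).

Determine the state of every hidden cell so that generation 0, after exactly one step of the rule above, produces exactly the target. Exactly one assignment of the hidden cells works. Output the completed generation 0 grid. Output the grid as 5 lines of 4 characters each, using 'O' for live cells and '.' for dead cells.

Hidden generation-0 cells (in order): (1,1), (1,3), (3,3).
A hidden cell only influences target cells in its own 3x3 neighborhood. Try each of the 2^3 = 8 assignments, step the completed generation 0 forward once under B3/S23, and compare with the target:
  (1,1)=. (1,3)=. (3,3)=. -> step gives (0,1)='O' but target has '.' -> reject
  (1,1)=. (1,3)=. (3,3)=O -> step gives (0,1)='O' but target has '.' -> reject
  (1,1)=. (1,3)=O (3,3)=. -> step gives (0,1)='O' but target has '.' -> reject
  (1,1)=. (1,3)=O (3,3)=O -> step gives (0,1)='O' but target has '.' -> reject
  (1,1)=O (1,3)=. (3,3)=. -> step gives (0,3)='.' but target has 'O' -> reject
  (1,1)=O (1,3)=. (3,3)=O -> step gives (0,3)='.' but target has 'O' -> reject
  (1,1)=O (1,3)=O (3,3)=. -> step gives (2,3)='O' but target has '.' -> reject
  (1,1)=O (1,3)=O (3,3)=O -> step reproduces the target at every cell -> ACCEPT
Unique solution: (1,1)=live, (1,3)=live, (3,3)=live.
Check: live-neighbor counts of every cell in the completed generation 0:
3452
3442
3564
2221
1332
Applying B3/S23 to generation 0 with these counts gives:
O..O
O..O
O...
.OO.
.OO.
which matches the target exactly.

Answer: OO.O
OOOO
....
.OOO
O...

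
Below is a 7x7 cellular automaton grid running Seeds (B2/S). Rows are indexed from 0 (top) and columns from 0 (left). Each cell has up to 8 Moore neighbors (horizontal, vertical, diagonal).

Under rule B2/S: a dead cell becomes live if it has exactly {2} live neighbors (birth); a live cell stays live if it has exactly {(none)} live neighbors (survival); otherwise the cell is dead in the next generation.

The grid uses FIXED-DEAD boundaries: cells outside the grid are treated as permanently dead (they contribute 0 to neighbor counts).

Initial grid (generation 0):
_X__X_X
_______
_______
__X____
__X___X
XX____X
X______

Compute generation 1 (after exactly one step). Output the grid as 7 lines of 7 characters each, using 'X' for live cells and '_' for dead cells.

Simulating step by step:
Generation 0 (given above): 10 live cells
Generation 1: 9 live cells
(generation 1 grid is the final answer)

Answer: _____X_
_____X_
_______
_X_X___
X__X_X_
__X__X_
_______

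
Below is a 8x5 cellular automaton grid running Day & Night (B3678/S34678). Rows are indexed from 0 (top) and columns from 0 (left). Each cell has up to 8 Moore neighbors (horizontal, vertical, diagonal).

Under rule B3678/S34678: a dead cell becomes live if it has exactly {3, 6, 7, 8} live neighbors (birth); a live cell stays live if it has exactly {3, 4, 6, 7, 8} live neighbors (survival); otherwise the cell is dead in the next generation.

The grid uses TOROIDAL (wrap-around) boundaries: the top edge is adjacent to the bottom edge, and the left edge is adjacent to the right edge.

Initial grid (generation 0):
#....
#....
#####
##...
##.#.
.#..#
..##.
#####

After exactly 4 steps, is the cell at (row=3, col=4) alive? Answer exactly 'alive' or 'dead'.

Simulating step by step:
Generation 0 (given above): 21 live cells
Generation 1: 20 live cells
#.##.
#.##.
..#.#
###.#
.#...
.#..#
.....
#####
Generation 2: 23 live cells
#####
..#..
.####
###..
##.##
#....
.....
#####
Generation 3: 17 live cells
.###.
.###.
...#.
#####
....#
##...
..##.
.....
Generation 4: 18 live cells
.#.#.
.####
..#..
#.###
#...#
..###
.#...
.#...

Cell (3,4) at generation 4: 1 -> alive

Answer: alive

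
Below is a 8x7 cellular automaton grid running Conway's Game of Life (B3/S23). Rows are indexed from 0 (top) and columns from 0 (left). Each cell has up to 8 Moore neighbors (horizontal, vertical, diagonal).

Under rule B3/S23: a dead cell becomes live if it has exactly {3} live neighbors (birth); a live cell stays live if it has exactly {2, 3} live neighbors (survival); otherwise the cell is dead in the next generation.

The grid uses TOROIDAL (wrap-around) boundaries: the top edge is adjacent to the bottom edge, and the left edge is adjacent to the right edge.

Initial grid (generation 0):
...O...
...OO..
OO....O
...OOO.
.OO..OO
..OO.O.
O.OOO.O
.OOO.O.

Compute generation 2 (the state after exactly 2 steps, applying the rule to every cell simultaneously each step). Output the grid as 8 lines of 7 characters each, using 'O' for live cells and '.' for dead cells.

Answer: ..OOOO.
O.OO..O
O.O..OO
.OOO.OO
.......
......O
.O...O.
.O...O.

Derivation:
Simulating step by step:
Generation 0 (given above): 25 live cells
Generation 1: 17 live cells
.......
O.OOO..
O.O...O
...OO..
.O....O
.......
O.....O
OO...OO
Generation 2: 22 live cells
(generation 2 grid is the final answer)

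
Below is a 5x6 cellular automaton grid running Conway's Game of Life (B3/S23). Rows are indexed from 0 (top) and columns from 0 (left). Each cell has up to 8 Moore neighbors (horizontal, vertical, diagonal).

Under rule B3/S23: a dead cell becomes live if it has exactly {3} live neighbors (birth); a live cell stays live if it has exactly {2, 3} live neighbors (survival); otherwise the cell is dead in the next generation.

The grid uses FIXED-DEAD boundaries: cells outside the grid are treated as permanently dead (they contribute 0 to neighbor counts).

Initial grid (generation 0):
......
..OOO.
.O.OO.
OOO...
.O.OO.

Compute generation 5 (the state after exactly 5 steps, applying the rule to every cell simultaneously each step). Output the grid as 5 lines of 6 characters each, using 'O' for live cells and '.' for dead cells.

Simulating step by step:
Generation 0 (given above): 12 live cells
Generation 1: 9 live cells
...O..
..O.O.
O...O.
O.....
OO.O..
Generation 2: 7 live cells
...O..
....O.
.O.O..
O.....
OO....
Generation 3: 7 live cells
......
..OOO.
......
O.O...
OO....
Generation 4: 7 live cells
...O..
...O..
.OO...
O.....
OO....
Generation 5: 7 live cells
(generation 5 grid is the final answer)

Answer: ......
...O..
.OO...
O.O...
OO....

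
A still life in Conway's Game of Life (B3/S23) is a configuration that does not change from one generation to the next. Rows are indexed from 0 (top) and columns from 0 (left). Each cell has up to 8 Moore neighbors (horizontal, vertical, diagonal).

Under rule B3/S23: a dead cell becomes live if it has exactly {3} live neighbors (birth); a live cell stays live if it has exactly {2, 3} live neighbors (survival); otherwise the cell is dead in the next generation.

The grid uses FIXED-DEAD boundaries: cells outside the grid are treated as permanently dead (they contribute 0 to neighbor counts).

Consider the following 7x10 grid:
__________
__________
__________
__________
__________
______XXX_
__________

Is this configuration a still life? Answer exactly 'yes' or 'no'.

Compute generation 1 and compare to generation 0 (given above):
Generation 1:
__________
__________
__________
__________
_______X__
_______X__
_______X__
Cell (4,7) differs: gen0=0 vs gen1=1 -> NOT a still life.

Answer: no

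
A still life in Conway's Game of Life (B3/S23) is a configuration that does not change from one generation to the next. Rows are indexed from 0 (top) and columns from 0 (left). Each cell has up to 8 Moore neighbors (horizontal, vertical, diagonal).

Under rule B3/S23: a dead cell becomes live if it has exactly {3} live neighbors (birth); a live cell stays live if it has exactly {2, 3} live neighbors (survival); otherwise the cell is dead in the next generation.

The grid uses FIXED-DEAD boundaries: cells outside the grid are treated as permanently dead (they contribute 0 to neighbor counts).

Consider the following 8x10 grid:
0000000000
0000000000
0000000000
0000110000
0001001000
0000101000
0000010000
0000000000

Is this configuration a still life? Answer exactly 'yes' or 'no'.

Compute generation 1 and compare to generation 0 (given above):
Generation 1:
0000000000
0000000000
0000000000
0000110000
0001001000
0000101000
0000010000
0000000000
The grids are IDENTICAL -> still life.

Answer: yes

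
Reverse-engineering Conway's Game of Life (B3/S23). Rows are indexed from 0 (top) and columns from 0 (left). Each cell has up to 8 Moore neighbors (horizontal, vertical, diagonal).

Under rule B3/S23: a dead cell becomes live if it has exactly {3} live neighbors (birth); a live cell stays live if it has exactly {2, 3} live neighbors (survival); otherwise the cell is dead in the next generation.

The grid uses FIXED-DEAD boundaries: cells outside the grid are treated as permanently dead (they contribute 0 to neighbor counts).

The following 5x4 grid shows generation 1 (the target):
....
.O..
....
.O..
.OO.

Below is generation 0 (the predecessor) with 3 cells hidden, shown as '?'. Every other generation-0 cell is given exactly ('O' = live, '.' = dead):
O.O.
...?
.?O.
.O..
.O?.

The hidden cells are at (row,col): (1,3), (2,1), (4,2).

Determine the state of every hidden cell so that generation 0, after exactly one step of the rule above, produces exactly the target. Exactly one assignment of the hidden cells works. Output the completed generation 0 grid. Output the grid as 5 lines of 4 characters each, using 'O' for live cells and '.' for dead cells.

Hidden generation-0 cells (in order): (1,3), (2,1), (4,2).
A hidden cell only influences target cells in its own 3x3 neighborhood. Try each of the 2^3 = 8 assignments, step the completed generation 0 forward once under B3/S23, and compare with the target:
  (1,3)=. (2,1)=. (4,2)=. -> step gives (3,2)='O' but target has '.' -> reject
  (1,3)=. (2,1)=. (4,2)=O -> step reproduces the target at every cell -> ACCEPT
  (1,3)=. (2,1)=O (4,2)=. -> step gives (1,1)='.' but target has 'O' -> reject
  (1,3)=. (2,1)=O (4,2)=O -> step gives (1,1)='.' but target has 'O' -> reject
  (1,3)=O (2,1)=. (4,2)=. -> step gives (1,2)='O' but target has '.' -> reject
  (1,3)=O (2,1)=. (4,2)=O -> step gives (1,2)='O' but target has '.' -> reject
  (1,3)=O (2,1)=O (4,2)=. -> step gives (1,1)='.' but target has 'O' -> reject
  (1,3)=O (2,1)=O (4,2)=O -> step gives (1,1)='.' but target has 'O' -> reject
Unique solution: (1,3)=dead, (2,1)=dead, (4,2)=live.
Check: live-neighbor counts of every cell in the completed generation 0:
0201
1322
1211
2342
2221
Applying B3/S23 to generation 0 with these counts gives:
....
.O..
....
.O..
.OO.
which matches the target exactly.

Answer: O.O.
....
..O.
.O..
.OO.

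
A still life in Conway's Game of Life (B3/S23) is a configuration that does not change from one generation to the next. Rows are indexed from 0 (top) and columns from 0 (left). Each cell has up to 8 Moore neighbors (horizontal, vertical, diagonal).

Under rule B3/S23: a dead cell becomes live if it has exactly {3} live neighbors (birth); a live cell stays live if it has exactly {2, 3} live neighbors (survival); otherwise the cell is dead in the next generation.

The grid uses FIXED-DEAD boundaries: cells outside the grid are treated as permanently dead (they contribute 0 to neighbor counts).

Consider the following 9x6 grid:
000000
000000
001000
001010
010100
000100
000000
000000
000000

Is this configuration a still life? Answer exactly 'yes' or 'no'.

Answer: no

Derivation:
Compute generation 1 and compare to generation 0 (given above):
Generation 1:
000000
000000
000100
011000
000110
001000
000000
000000
000000
Cell (2,2) differs: gen0=1 vs gen1=0 -> NOT a still life.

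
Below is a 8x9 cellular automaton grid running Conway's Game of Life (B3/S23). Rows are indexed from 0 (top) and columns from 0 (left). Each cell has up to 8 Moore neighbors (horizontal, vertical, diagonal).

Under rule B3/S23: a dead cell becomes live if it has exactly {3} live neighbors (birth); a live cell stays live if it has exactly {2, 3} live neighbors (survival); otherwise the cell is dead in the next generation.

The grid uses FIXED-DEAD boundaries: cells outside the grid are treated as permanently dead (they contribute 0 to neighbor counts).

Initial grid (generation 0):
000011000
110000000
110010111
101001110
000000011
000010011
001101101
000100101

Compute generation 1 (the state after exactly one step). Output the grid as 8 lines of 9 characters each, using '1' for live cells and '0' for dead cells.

Answer: 000000000
110010110
001000001
100001000
000001000
000111000
001101101
001111100

Derivation:
Simulating step by step:
Generation 0 (given above): 28 live cells
Generation 1: 23 live cells
(generation 1 grid is the final answer)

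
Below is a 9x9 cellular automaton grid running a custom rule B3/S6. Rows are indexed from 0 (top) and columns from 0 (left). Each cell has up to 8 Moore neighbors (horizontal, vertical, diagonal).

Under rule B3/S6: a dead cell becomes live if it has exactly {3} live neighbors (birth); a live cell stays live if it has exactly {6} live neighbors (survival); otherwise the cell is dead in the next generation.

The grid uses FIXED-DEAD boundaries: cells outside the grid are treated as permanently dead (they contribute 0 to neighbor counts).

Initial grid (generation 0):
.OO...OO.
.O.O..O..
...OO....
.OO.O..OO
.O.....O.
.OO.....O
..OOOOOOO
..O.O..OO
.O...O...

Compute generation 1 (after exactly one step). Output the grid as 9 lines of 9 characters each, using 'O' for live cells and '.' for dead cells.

Answer: .........
....OO.O.
.O...O.O.
.........
O..O.....
....OO...
.........
.O.......
.........

Derivation:
Simulating step by step:
Generation 0 (given above): 32 live cells
Generation 1: 11 live cells
(generation 1 grid is the final answer)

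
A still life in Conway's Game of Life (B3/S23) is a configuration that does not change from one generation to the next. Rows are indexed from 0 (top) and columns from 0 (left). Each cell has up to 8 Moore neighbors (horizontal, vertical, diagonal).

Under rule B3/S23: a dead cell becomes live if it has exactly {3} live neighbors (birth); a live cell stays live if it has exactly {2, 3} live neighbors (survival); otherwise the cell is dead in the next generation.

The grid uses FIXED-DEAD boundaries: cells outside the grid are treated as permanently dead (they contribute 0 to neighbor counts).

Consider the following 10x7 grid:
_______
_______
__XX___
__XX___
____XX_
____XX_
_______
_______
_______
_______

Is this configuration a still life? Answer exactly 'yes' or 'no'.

Compute generation 1 and compare to generation 0 (given above):
Generation 1:
_______
_______
__XX___
__X____
_____X_
____XX_
_______
_______
_______
_______
Cell (3,3) differs: gen0=1 vs gen1=0 -> NOT a still life.

Answer: no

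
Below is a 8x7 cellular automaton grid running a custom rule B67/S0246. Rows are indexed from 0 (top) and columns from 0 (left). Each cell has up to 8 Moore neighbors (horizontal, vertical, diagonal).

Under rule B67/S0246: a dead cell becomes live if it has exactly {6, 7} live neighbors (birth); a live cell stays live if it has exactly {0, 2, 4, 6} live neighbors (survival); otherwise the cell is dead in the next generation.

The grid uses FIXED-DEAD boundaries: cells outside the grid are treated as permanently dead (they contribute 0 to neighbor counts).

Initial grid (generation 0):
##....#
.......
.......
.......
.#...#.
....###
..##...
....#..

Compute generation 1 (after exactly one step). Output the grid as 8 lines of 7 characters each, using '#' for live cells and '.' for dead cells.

Answer: ......#
.......
.......
.......
.#.....
......#
.......
.......

Derivation:
Simulating step by step:
Generation 0 (given above): 11 live cells
Generation 1: 3 live cells
(generation 1 grid is the final answer)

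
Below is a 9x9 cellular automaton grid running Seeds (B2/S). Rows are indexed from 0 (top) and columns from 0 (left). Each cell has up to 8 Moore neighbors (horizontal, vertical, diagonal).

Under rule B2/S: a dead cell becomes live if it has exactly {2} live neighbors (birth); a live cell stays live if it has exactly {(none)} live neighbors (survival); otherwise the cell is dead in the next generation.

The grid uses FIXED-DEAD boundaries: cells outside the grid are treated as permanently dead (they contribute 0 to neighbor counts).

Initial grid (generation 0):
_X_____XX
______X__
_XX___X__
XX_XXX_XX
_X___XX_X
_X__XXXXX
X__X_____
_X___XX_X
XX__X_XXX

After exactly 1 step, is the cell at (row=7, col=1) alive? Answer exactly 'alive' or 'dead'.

Simulating step by step:
Generation 0 (given above): 36 live cells
Generation 1: 8 live cells
______X__
X____X__X
________X
_________
_________
___X_____
_________
___X_____
__X______

Cell (7,1) at generation 1: 0 -> dead

Answer: dead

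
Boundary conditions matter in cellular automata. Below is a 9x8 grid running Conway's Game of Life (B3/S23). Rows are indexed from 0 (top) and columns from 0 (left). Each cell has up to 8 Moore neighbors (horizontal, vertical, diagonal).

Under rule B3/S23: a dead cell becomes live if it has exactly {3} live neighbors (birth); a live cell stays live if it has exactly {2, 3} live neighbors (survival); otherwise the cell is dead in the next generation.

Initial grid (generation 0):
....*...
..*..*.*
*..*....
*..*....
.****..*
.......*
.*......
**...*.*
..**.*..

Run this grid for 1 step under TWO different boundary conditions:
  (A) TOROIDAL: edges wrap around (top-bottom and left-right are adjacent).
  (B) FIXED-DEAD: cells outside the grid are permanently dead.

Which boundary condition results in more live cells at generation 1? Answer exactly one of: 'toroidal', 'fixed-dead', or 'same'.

Answer: toroidal

Derivation:
Under TOROIDAL boundary, generation 1:
..*.***.
...**...
*****..*
*......*
.****..*
.*.*....
.*....**
**..*.*.
****.**.
Population = 34

Under FIXED-DEAD boundary, generation 1:
........
...**...
.****...
*.......
.****...
.*.*....
**....*.
**..*.*.
.**.*.*.
Population = 24

Comparison: toroidal=34, fixed-dead=24 -> toroidal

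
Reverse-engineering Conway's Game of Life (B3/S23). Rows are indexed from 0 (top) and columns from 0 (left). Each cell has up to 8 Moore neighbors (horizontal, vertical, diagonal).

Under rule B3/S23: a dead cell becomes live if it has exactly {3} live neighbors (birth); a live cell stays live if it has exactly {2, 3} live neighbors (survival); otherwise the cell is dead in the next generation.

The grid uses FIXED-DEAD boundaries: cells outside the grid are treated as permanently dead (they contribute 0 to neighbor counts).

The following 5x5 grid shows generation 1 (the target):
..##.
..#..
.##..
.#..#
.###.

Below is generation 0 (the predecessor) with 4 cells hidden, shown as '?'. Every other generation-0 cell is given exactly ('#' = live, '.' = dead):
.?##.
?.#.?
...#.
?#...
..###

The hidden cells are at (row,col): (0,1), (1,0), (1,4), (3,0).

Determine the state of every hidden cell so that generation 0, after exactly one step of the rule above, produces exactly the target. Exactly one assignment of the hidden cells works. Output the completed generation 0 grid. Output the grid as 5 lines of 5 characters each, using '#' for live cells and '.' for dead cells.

Answer: ..##.
..#..
...#.
##...
..###

Derivation:
Hidden generation-0 cells (in order): (0,1), (1,0), (1,4), (3,0).
A hidden cell only influences target cells in its own 3x3 neighborhood. Try each of the 2^4 = 16 assignments, step the completed generation 0 forward once under B3/S23, and compare with the target:
  (0,1)=. (1,0)=. (1,4)=. (3,0)=. -> step gives (2,1)='.' but target has '#' -> reject
  (0,1)=. (1,0)=. (1,4)=. (3,0)=# -> step reproduces the target at every cell -> ACCEPT
  (0,1)=. (1,0)=. (1,4)=# (3,0)=. -> step gives (1,4)='#' but target has '.' -> reject
  (0,1)=. (1,0)=. (1,4)=# (3,0)=# -> step gives (1,4)='#' but target has '.' -> reject
  (0,1)=. (1,0)=# (1,4)=. (3,0)=. -> step gives (0,1)='#' but target has '.' -> reject
  (0,1)=. (1,0)=# (1,4)=. (3,0)=# -> step gives (0,1)='#' but target has '.' -> reject
  (0,1)=. (1,0)=# (1,4)=# (3,0)=. -> step gives (0,1)='#' but target has '.' -> reject
  (0,1)=. (1,0)=# (1,4)=# (3,0)=# -> step gives (0,1)='#' but target has '.' -> reject
  (0,1)=# (1,0)=. (1,4)=. (3,0)=. -> step gives (0,1)='#' but target has '.' -> reject
  (0,1)=# (1,0)=. (1,4)=. (3,0)=# -> step gives (0,1)='#' but target has '.' -> reject
  (0,1)=# (1,0)=. (1,4)=# (3,0)=. -> step gives (0,1)='#' but target has '.' -> reject
  (0,1)=# (1,0)=. (1,4)=# (3,0)=# -> step gives (0,1)='#' but target has '.' -> reject
  (0,1)=# (1,0)=# (1,4)=. (3,0)=. -> step gives (0,1)='#' but target has '.' -> reject
  (0,1)=# (1,0)=# (1,4)=. (3,0)=# -> step gives (0,1)='#' but target has '.' -> reject
  (0,1)=# (1,0)=# (1,4)=# (3,0)=. -> step gives (0,1)='#' but target has '.' -> reject
  (0,1)=# (1,0)=# (1,4)=# (3,0)=# -> step gives (0,1)='#' but target has '.' -> reject
Unique solution: (0,1)=dead, (1,0)=dead, (1,4)=dead, (3,0)=live.
Check: live-neighbor counts of every cell in the completed generation 0:
02221
02342
23311
12443
23221
Applying B3/S23 to generation 0 with these counts gives:
..##.
..#..
.##..
.#..#
.###.
which matches the target exactly.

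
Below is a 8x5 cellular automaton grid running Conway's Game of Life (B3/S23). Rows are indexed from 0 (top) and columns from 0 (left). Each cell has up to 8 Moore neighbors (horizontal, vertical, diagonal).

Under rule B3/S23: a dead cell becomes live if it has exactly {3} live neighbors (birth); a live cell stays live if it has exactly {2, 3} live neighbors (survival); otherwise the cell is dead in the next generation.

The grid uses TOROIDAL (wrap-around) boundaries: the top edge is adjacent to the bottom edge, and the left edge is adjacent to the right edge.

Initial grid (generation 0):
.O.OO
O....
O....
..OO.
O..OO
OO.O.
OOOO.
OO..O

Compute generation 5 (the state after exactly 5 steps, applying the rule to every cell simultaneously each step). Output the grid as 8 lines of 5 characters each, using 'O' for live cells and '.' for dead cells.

Answer: O.O.O
O.O.O
O....
.....
.OOOO
.....
.....
.O...

Derivation:
Simulating step by step:
Generation 0 (given above): 20 live cells
Generation 1: 13 live cells
.OOO.
OO...
.O..O
OOOO.
O....
.....
...O.
.....
Generation 2: 13 live cells
OOO..
...OO
...OO
..OO.
O.O.O
.....
.....
...O.
Generation 3: 12 live cells
OOO..
.O...
.....
OOO..
.OO.O
.....
.....
.OO..
Generation 4: 13 live cells
O....
OOO..
O.O..
O.OO.
..OO.
.....
.....
O.O..
Generation 5: 12 live cells
(generation 5 grid is the final answer)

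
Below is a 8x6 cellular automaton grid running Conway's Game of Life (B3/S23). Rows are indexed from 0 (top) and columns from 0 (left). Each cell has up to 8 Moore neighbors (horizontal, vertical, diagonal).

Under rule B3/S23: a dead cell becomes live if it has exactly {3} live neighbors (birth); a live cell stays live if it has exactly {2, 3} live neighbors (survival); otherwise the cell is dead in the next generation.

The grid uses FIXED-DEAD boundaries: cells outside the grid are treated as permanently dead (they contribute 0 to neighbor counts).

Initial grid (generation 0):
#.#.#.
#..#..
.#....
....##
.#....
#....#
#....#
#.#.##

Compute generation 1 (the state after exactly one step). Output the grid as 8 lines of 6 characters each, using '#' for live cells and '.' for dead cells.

Answer: .#.#..
#.##..
....#.
......
....##
##....
#....#
.#..##

Derivation:
Simulating step by step:
Generation 0 (given above): 17 live cells
Generation 1: 15 live cells
(generation 1 grid is the final answer)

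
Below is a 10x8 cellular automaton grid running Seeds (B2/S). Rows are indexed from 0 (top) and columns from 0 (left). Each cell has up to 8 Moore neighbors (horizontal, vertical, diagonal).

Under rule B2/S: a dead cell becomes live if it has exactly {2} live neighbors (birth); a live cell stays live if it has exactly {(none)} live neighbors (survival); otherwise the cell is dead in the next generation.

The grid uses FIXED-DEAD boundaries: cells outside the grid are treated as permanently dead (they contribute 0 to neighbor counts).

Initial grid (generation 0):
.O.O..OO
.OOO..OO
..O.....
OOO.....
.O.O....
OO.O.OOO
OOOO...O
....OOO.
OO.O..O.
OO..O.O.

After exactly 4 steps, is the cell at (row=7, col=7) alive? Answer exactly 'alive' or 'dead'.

Answer: dead

Derivation:
Simulating step by step:
Generation 0 (given above): 37 live cells
Generation 1: 12 live cells
O...OO..
O...OO..
......OO
........
.....O.O
........
........
........
........
...O...O
Generation 2: 10 live cells
.O.O..O.
.O.O...O
....O...
.....O..
......O.
......O.
........
........
........
........
Generation 3: 15 live cells
O...O..O
O....OO.
..OO.OO.
....O.O.
.......O
.....O.O
........
........
........
........
Generation 4: 6 live cells
.O......
..O.....
.O......
..O.....
....O...
........
......O.
........
........
........

Cell (7,7) at generation 4: 0 -> dead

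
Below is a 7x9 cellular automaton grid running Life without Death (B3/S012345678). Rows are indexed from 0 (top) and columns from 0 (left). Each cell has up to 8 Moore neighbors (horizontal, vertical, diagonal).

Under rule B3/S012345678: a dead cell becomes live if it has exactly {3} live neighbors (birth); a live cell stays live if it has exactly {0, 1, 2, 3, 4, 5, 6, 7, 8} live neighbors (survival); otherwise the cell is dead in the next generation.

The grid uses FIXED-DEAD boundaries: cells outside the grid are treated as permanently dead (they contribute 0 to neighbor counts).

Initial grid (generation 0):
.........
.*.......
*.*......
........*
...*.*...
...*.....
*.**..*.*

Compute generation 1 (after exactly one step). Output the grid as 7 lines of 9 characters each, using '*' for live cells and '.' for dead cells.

Simulating step by step:
Generation 0 (given above): 12 live cells
Generation 1: 14 live cells
(generation 1 grid is the final answer)

Answer: .........
.*.......
***......
........*
...***...
...*.....
*.**..*.*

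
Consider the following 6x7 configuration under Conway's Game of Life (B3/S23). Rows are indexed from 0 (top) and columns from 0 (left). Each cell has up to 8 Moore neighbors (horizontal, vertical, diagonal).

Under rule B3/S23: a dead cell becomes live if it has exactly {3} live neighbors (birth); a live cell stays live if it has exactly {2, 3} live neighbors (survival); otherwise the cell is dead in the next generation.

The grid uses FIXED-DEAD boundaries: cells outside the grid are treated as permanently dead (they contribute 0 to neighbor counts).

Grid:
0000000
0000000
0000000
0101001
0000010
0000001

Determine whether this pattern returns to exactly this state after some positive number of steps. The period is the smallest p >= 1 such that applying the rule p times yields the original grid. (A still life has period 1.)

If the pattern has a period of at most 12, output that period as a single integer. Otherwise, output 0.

Answer: 0

Derivation:
Simulating and comparing each generation to the original:
Gen 0 (original, given above): 5 live cells
Gen 1: 2 live cells, differs from original
Gen 2: 0 live cells, differs from original
Gen 3: 0 live cells, differs from original
Gen 4: 0 live cells, differs from original
Gen 5: 0 live cells, differs from original
Gen 6: 0 live cells, differs from original
Gen 7: 0 live cells, differs from original
Gen 8: 0 live cells, differs from original
Gen 9: 0 live cells, differs from original
Gen 10: 0 live cells, differs from original
Gen 11: 0 live cells, differs from original
Gen 12: 0 live cells, differs from original
No period found within 12 steps.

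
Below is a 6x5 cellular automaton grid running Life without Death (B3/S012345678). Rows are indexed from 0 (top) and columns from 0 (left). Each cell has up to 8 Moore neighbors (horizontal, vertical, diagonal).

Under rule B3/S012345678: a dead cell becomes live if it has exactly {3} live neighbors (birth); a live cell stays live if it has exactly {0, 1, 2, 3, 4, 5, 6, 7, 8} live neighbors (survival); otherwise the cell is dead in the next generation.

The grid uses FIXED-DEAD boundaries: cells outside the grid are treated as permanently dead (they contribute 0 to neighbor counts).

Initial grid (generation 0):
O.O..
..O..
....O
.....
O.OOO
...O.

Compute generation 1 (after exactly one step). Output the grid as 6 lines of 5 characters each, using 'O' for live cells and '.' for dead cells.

Answer: OOO..
.OOO.
....O
....O
O.OOO
..OOO

Derivation:
Simulating step by step:
Generation 0 (given above): 9 live cells
Generation 1: 15 live cells
(generation 1 grid is the final answer)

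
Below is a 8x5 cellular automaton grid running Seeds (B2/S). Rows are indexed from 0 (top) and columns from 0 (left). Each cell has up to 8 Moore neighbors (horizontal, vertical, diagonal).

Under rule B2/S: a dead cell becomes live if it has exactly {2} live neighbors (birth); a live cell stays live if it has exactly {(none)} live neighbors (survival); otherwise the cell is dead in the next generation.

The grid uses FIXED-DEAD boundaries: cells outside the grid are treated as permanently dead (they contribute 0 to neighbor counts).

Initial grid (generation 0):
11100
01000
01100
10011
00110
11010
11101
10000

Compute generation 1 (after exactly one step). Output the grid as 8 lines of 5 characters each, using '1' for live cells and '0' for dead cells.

Answer: 00000
00010
00001
00000
00000
00000
00000
00110

Derivation:
Simulating step by step:
Generation 0 (given above): 19 live cells
Generation 1: 4 live cells
(generation 1 grid is the final answer)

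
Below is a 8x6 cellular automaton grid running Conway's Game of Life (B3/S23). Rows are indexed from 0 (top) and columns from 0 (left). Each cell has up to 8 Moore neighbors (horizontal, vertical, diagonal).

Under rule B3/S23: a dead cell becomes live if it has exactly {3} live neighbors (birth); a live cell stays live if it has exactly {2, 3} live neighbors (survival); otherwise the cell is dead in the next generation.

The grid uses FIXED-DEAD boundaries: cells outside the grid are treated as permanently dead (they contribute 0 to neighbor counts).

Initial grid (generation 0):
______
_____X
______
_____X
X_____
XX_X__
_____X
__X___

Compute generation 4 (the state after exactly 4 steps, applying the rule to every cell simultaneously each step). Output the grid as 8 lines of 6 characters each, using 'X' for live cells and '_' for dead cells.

Answer: ______
______
______
______
______
______
_XX___
______

Derivation:
Simulating step by step:
Generation 0 (given above): 8 live cells
Generation 1: 6 live cells
______
______
______
______
XX____
XX____
_XX___
______
Generation 2: 5 live cells
______
______
______
______
XX____
______
XXX___
______
Generation 3: 3 live cells
______
______
______
______
______
__X___
_X____
_X____
Generation 4: 2 live cells
(generation 4 grid is the final answer)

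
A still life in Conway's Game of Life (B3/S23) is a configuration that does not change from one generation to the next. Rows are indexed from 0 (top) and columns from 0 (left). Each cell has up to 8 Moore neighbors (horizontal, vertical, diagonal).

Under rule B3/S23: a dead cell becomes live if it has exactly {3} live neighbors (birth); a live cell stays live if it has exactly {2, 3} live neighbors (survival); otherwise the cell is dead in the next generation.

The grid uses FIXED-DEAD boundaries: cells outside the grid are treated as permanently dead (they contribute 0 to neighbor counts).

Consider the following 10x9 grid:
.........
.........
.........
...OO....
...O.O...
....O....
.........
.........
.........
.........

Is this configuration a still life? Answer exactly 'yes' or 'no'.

Compute generation 1 and compare to generation 0 (given above):
Generation 1:
.........
.........
.........
...OO....
...O.O...
....O....
.........
.........
.........
.........
The grids are IDENTICAL -> still life.

Answer: yes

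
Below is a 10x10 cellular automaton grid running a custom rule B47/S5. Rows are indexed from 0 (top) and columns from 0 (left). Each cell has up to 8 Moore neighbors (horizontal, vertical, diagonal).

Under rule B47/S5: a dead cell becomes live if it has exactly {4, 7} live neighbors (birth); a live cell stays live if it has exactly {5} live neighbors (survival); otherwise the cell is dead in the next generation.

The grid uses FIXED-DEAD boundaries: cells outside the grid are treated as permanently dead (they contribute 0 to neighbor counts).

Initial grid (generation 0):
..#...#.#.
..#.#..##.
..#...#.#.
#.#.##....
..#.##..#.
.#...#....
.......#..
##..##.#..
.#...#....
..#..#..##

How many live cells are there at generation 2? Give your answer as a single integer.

Simulating step by step:
Generation 0 (given above): 32 live cells
Generation 1: 13 live cells
.......#..
...#...#..
.#...#.#..
.#........
.#.#......
..........
......#...
......#...
....#.#...
..........
Generation 2: 3 live cells
..........
......#...
..........
..#.......
..........
..........
..........
.....#....
..........
..........
Population at generation 2: 3

Answer: 3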